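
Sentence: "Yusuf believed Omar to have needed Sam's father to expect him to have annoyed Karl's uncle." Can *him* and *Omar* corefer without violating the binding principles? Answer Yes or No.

*Omar* is an R-expression; Principle C requires it to be free (not bound by any c-commanding expression).
— him: subject of the clause headed by 'annoyed'; the pronoun does not c-command the R-expression — coreference allowed.

Yes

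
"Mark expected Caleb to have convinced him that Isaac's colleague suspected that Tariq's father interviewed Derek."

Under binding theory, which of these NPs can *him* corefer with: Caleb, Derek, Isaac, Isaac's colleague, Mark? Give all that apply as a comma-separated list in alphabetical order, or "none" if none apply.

Mark

*him* is a pronoun; Principle B requires it to be free in its binding domain — the clause headed by 'convinced'.
— Caleb: subject of the clause headed by 'convinced'; c-commands the pronoun within its binding domain — blocked (Principle B).
— Derek: object of the clause headed by 'interviewed'; is c-commanded by the pronoun; coreference would bind this R-expression — blocked (Principle C).
— Isaac: possessor inside the subject DP of the clause headed by 'suspected'; is c-commanded by the pronoun; coreference would bind this R-expression — blocked (Principle C).
— Isaac's colleague: subject of the clause headed by 'suspected'; is c-commanded by the pronoun; coreference would bind this R-expression — blocked (Principle C).
— Mark: subject of the matrix clause; c-commands the pronoun but lies outside its binding domain — allowed.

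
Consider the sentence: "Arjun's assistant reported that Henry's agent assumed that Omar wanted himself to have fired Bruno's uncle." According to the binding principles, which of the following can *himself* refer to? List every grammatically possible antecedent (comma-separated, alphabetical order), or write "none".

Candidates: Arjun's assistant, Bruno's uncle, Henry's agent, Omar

*himself* is a reflexive; Principle A requires it to be bound within its binding domain — the clause headed by 'wanted'.
— Arjun's assistant: subject of the matrix clause; c-commands the reflexive but lies outside its binding domain — cannot bind it (Principle A).
— Bruno's uncle: object of the clause headed by 'fired'; does not c-command the reflexive — cannot bind it (Principle A).
— Henry's agent: subject of the clause headed by 'assumed'; c-commands the reflexive but lies outside its binding domain — cannot bind it (Principle A).
— Omar: subject of the clause headed by 'wanted'; c-commands the reflexive within its binding domain — allowed (Principle A).

Omar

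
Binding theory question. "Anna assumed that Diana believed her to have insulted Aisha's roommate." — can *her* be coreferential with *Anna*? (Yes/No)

*her* is a pronoun; Principle B requires it to be free in its binding domain — the clause headed by 'believed'.
— Anna: subject of the matrix clause; c-commands the pronoun but lies outside its binding domain — allowed.

Yes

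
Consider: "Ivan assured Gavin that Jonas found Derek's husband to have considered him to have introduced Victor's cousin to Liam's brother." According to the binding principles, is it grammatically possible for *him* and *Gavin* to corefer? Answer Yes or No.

Yes

*him* is a pronoun; Principle B requires it to be free in its binding domain — the clause headed by 'considered'.
— Gavin: object of the matrix clause; c-commands the pronoun but lies outside its binding domain — allowed.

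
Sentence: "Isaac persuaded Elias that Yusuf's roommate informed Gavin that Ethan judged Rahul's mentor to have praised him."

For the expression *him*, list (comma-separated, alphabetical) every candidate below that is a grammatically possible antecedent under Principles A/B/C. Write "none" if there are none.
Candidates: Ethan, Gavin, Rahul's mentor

Ethan, Gavin

*him* is a pronoun; Principle B requires it to be free in its binding domain — the clause headed by 'praised'.
— Ethan: subject of the clause headed by 'judged'; c-commands the pronoun but lies outside its binding domain — allowed.
— Gavin: object of the clause headed by 'informed'; c-commands the pronoun but lies outside its binding domain — allowed.
— Rahul's mentor: subject of the clause headed by 'praised'; c-commands the pronoun within its binding domain — blocked (Principle B).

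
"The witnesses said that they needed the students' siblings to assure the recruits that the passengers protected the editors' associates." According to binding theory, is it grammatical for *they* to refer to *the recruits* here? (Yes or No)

No

*the recruits* is an R-expression; Principle C requires it to be free (not bound by any c-commanding expression).
— they: subject of the clause headed by 'needed'; the pronoun c-commands the R-expression — coreference blocked (Principle C).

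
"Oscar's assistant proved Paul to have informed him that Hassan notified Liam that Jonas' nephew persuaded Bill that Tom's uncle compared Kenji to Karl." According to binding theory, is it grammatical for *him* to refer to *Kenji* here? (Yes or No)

*Kenji* is an R-expression; Principle C requires it to be free (not bound by any c-commanding expression).
— him: object of the clause headed by 'informed'; the pronoun c-commands the R-expression — coreference blocked (Principle C).

No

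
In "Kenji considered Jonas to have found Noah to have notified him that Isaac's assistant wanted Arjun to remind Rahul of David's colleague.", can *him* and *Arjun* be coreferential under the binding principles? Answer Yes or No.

No

*Arjun* is an R-expression; Principle C requires it to be free (not bound by any c-commanding expression).
— him: object of the clause headed by 'notified'; the pronoun c-commands the R-expression — coreference blocked (Principle C).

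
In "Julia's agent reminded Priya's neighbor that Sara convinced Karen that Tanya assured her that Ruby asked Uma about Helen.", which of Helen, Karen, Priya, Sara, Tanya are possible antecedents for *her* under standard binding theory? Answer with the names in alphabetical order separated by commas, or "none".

Karen, Priya, Sara

*her* is a pronoun; Principle B requires it to be free in its binding domain — the clause headed by 'assured'.
— Helen: second object of the clause headed by 'asked'; is c-commanded by the pronoun; coreference would bind this R-expression — blocked (Principle C).
— Karen: object of the clause headed by 'convinced'; c-commands the pronoun but lies outside its binding domain — allowed.
— Priya: possessor inside the object DP of the matrix clause; does not c-command the pronoun — Principle B does not apply; allowed.
— Sara: subject of the clause headed by 'convinced'; c-commands the pronoun but lies outside its binding domain — allowed.
— Tanya: subject of the clause headed by 'assured'; c-commands the pronoun within its binding domain — blocked (Principle B).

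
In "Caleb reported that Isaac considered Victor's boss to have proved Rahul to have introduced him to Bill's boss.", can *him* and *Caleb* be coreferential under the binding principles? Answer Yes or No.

*Caleb* is an R-expression; Principle C requires it to be free (not bound by any c-commanding expression).
— him: object of the clause headed by 'introduced'; the pronoun does not c-command the R-expression — coreference allowed.

Yes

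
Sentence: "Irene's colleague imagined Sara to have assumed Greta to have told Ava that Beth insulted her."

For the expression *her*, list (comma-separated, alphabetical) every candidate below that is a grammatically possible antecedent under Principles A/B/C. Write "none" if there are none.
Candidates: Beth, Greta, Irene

*her* is a pronoun; Principle B requires it to be free in its binding domain — the clause headed by 'insulted'.
— Beth: subject of the clause headed by 'insulted'; c-commands the pronoun within its binding domain — blocked (Principle B).
— Greta: subject of the clause headed by 'told'; c-commands the pronoun but lies outside its binding domain — allowed.
— Irene: possessor inside the subject DP of the matrix clause; does not c-command the pronoun — Principle B does not apply; allowed.

Greta, Irene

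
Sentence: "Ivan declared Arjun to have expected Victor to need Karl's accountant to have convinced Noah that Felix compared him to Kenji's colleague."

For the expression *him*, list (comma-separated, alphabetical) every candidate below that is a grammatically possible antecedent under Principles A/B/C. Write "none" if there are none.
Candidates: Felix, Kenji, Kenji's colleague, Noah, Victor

*him* is a pronoun; Principle B requires it to be free in its binding domain — the clause headed by 'compared'.
— Felix: subject of the clause headed by 'compared'; c-commands the pronoun within its binding domain — blocked (Principle B).
— Kenji: possessor inside the second object DP of the clause headed by 'compared'; is c-commanded by the pronoun; coreference would bind this R-expression — blocked (Principle C).
— Kenji's colleague: second object of the clause headed by 'compared'; is c-commanded by the pronoun; coreference would bind this R-expression — blocked (Principle C).
— Noah: object of the clause headed by 'convinced'; c-commands the pronoun but lies outside its binding domain — allowed.
— Victor: subject of the clause headed by 'need'; c-commands the pronoun but lies outside its binding domain — allowed.

Noah, Victor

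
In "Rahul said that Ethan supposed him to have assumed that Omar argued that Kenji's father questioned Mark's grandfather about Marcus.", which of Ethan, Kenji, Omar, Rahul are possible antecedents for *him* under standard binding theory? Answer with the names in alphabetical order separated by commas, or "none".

*him* is a pronoun; Principle B requires it to be free in its binding domain — the clause headed by 'supposed'.
— Ethan: subject of the clause headed by 'supposed'; c-commands the pronoun within its binding domain — blocked (Principle B).
— Kenji: possessor inside the subject DP of the clause headed by 'questioned'; is c-commanded by the pronoun; coreference would bind this R-expression — blocked (Principle C).
— Omar: subject of the clause headed by 'argued'; is c-commanded by the pronoun; coreference would bind this R-expression — blocked (Principle C).
— Rahul: subject of the matrix clause; c-commands the pronoun but lies outside its binding domain — allowed.

Rahul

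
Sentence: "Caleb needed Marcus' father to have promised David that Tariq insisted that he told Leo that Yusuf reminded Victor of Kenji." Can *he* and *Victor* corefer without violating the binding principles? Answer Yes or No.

*Victor* is an R-expression; Principle C requires it to be free (not bound by any c-commanding expression).
— he: subject of the clause headed by 'told'; the pronoun c-commands the R-expression — coreference blocked (Principle C).

No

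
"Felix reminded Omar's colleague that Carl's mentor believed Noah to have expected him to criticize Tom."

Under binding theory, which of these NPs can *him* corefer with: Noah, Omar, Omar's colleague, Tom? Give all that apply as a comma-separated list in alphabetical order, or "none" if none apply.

Omar, Omar's colleague

*him* is a pronoun; Principle B requires it to be free in its binding domain — the clause headed by 'expected'.
— Noah: subject of the clause headed by 'expected'; c-commands the pronoun within its binding domain — blocked (Principle B).
— Omar: possessor inside the object DP of the matrix clause; does not c-command the pronoun — Principle B does not apply; allowed.
— Omar's colleague: object of the matrix clause; c-commands the pronoun but lies outside its binding domain — allowed.
— Tom: object of the clause headed by 'criticize'; is c-commanded by the pronoun; coreference would bind this R-expression — blocked (Principle C).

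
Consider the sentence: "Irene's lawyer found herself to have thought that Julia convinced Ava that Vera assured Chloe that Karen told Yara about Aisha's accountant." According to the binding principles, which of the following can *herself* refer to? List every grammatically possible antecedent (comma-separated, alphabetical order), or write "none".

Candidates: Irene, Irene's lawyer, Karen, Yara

*herself* is a reflexive; Principle A requires it to be bound within its binding domain — the matrix clause.
— Irene: possessor inside the subject DP of the matrix clause; does not c-command the reflexive — cannot bind it (Principle A).
— Irene's lawyer: subject of the matrix clause; c-commands the reflexive within its binding domain — allowed (Principle A).
— Karen: subject of the clause headed by 'told'; does not c-command the reflexive — cannot bind it (Principle A).
— Yara: object of the clause headed by 'told'; does not c-command the reflexive — cannot bind it (Principle A).

Irene's lawyer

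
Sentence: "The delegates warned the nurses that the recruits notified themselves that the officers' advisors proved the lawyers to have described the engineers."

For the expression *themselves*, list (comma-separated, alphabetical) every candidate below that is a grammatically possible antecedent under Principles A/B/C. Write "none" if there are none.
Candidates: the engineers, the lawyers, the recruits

the recruits

*themselves* is a reflexive; Principle A requires it to be bound within its binding domain — the clause headed by 'notified'.
— the engineers: object of the clause headed by 'described'; does not c-command the reflexive — cannot bind it (Principle A).
— the lawyers: subject of the clause headed by 'described'; does not c-command the reflexive — cannot bind it (Principle A).
— the recruits: subject of the clause headed by 'notified'; c-commands the reflexive within its binding domain — allowed (Principle A).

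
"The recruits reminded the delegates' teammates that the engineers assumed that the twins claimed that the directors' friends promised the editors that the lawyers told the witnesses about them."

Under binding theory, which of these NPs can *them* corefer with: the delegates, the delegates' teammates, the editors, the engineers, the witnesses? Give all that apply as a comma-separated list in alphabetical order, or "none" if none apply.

the delegates, the delegates' teammates, the editors, the engineers

*them* is a pronoun; Principle B requires it to be free in its binding domain — the clause headed by 'told'.
— the delegates: possessor inside the object DP of the matrix clause; does not c-command the pronoun — Principle B does not apply; allowed.
— the delegates' teammates: object of the matrix clause; c-commands the pronoun but lies outside its binding domain — allowed.
— the editors: object of the clause headed by 'promised'; c-commands the pronoun but lies outside its binding domain — allowed.
— the engineers: subject of the clause headed by 'assumed'; c-commands the pronoun but lies outside its binding domain — allowed.
— the witnesses: object of the clause headed by 'told'; c-commands the pronoun within its binding domain — blocked (Principle B).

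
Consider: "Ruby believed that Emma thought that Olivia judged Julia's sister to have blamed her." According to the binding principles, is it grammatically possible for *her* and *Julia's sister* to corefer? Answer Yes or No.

*her* is a pronoun; Principle B requires it to be free in its binding domain — the clause headed by 'blamed'.
— Julia's sister: subject of the clause headed by 'blamed'; c-commands the pronoun within its binding domain — blocked (Principle B).

No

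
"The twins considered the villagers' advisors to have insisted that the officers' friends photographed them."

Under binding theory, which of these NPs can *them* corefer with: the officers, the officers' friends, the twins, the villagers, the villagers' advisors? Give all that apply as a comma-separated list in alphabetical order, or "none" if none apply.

the officers, the twins, the villagers, the villagers' advisors

*them* is a pronoun; Principle B requires it to be free in its binding domain — the clause headed by 'photographed'.
— the officers: possessor inside the subject DP of the clause headed by 'photographed'; does not c-command the pronoun — Principle B does not apply; allowed.
— the officers' friends: subject of the clause headed by 'photographed'; c-commands the pronoun within its binding domain — blocked (Principle B).
— the twins: subject of the matrix clause; c-commands the pronoun but lies outside its binding domain — allowed.
— the villagers: possessor inside the subject DP of the clause headed by 'insisted'; does not c-command the pronoun — Principle B does not apply; allowed.
— the villagers' advisors: subject of the clause headed by 'insisted'; c-commands the pronoun but lies outside its binding domain — allowed.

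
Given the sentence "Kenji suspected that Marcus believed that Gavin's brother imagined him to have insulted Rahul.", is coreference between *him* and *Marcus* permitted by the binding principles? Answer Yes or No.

*him* is a pronoun; Principle B requires it to be free in its binding domain — the clause headed by 'imagined'.
— Marcus: subject of the clause headed by 'believed'; c-commands the pronoun but lies outside its binding domain — allowed.

Yes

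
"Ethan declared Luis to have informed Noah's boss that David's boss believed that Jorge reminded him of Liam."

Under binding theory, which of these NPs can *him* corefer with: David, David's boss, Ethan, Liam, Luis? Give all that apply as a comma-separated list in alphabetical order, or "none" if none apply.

*him* is a pronoun; Principle B requires it to be free in its binding domain — the clause headed by 'reminded'.
— David: possessor inside the subject DP of the clause headed by 'believed'; does not c-command the pronoun — Principle B does not apply; allowed.
— David's boss: subject of the clause headed by 'believed'; c-commands the pronoun but lies outside its binding domain — allowed.
— Ethan: subject of the matrix clause; c-commands the pronoun but lies outside its binding domain — allowed.
— Liam: second object of the clause headed by 'reminded'; is c-commanded by the pronoun; coreference would bind this R-expression — blocked (Principle C).
— Luis: subject of the clause headed by 'informed'; c-commands the pronoun but lies outside its binding domain — allowed.

David, David's boss, Ethan, Luis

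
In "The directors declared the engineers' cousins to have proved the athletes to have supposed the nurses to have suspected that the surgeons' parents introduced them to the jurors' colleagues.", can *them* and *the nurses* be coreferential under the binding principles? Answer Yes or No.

*the nurses* is an R-expression; Principle C requires it to be free (not bound by any c-commanding expression).
— them: object of the clause headed by 'introduced'; the pronoun does not c-command the R-expression — coreference allowed.

Yes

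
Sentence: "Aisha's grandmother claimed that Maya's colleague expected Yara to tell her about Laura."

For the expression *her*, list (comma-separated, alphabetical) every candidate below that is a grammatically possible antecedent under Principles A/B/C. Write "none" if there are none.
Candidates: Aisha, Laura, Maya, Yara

*her* is a pronoun; Principle B requires it to be free in its binding domain — the clause headed by 'tell'.
— Aisha: possessor inside the subject DP of the matrix clause; does not c-command the pronoun — Principle B does not apply; allowed.
— Laura: second object of the clause headed by 'tell'; is c-commanded by the pronoun; coreference would bind this R-expression — blocked (Principle C).
— Maya: possessor inside the subject DP of the clause headed by 'expected'; does not c-command the pronoun — Principle B does not apply; allowed.
— Yara: subject of the clause headed by 'tell'; c-commands the pronoun within its binding domain — blocked (Principle B).

Aisha, Maya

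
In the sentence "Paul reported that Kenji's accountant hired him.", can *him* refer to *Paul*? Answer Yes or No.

*him* is a pronoun; Principle B requires it to be free in its binding domain — the clause headed by 'hired'.
— Paul: subject of the matrix clause; c-commands the pronoun but lies outside its binding domain — allowed.

Yes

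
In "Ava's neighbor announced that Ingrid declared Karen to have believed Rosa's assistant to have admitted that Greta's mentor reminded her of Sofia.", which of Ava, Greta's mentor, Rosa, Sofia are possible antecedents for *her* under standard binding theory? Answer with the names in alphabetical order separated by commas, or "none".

*her* is a pronoun; Principle B requires it to be free in its binding domain — the clause headed by 'reminded'.
— Ava: possessor inside the subject DP of the matrix clause; does not c-command the pronoun — Principle B does not apply; allowed.
— Greta's mentor: subject of the clause headed by 'reminded'; c-commands the pronoun within its binding domain — blocked (Principle B).
— Rosa: possessor inside the subject DP of the clause headed by 'admitted'; does not c-command the pronoun — Principle B does not apply; allowed.
— Sofia: second object of the clause headed by 'reminded'; is c-commanded by the pronoun; coreference would bind this R-expression — blocked (Principle C).

Ava, Rosa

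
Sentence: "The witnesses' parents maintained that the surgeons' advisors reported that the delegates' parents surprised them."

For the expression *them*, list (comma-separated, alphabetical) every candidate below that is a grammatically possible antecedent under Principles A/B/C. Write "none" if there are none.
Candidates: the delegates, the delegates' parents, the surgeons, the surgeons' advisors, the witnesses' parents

*them* is a pronoun; Principle B requires it to be free in its binding domain — the clause headed by 'surprised'.
— the delegates: possessor inside the subject DP of the clause headed by 'surprised'; does not c-command the pronoun — Principle B does not apply; allowed.
— the delegates' parents: subject of the clause headed by 'surprised'; c-commands the pronoun within its binding domain — blocked (Principle B).
— the surgeons: possessor inside the subject DP of the clause headed by 'reported'; does not c-command the pronoun — Principle B does not apply; allowed.
— the surgeons' advisors: subject of the clause headed by 'reported'; c-commands the pronoun but lies outside its binding domain — allowed.
— the witnesses' parents: subject of the matrix clause; c-commands the pronoun but lies outside its binding domain — allowed.

the delegates, the surgeons, the surgeons' advisors, the witnesses' parents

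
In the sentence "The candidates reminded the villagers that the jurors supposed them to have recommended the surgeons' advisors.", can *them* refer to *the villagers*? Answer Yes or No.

*them* is a pronoun; Principle B requires it to be free in its binding domain — the clause headed by 'supposed'.
— the villagers: object of the matrix clause; c-commands the pronoun but lies outside its binding domain — allowed.

Yes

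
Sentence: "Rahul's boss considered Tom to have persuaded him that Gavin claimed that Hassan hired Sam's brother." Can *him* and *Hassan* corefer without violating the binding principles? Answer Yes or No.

*Hassan* is an R-expression; Principle C requires it to be free (not bound by any c-commanding expression).
— him: object of the clause headed by 'persuaded'; the pronoun c-commands the R-expression — coreference blocked (Principle C).

No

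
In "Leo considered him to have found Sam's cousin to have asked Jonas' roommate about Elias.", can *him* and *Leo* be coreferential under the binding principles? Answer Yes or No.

No

*Leo* is an R-expression; Principle C requires it to be free (not bound by any c-commanding expression).
— him: subject of the clause headed by 'found'; the R-expression locally c-commands the pronoun — coreference blocked (Principle B on the pronoun).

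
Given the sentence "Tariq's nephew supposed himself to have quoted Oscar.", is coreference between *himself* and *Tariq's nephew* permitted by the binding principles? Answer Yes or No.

*himself* is a reflexive; Principle A requires it to be bound within its binding domain — the matrix clause.
— Tariq's nephew: subject of the matrix clause; c-commands the reflexive within its binding domain — allowed (Principle A).

Yes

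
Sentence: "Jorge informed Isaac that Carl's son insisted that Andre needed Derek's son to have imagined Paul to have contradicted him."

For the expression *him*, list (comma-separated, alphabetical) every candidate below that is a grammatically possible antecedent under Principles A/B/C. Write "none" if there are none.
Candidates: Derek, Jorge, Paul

*him* is a pronoun; Principle B requires it to be free in its binding domain — the clause headed by 'contradicted'.
— Derek: possessor inside the subject DP of the clause headed by 'imagined'; does not c-command the pronoun — Principle B does not apply; allowed.
— Jorge: subject of the matrix clause; c-commands the pronoun but lies outside its binding domain — allowed.
— Paul: subject of the clause headed by 'contradicted'; c-commands the pronoun within its binding domain — blocked (Principle B).

Derek, Jorge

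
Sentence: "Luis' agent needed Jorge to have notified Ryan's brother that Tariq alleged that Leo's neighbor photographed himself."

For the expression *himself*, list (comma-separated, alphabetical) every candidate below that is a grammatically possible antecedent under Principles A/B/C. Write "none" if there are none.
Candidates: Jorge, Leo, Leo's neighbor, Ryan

*himself* is a reflexive; Principle A requires it to be bound within its binding domain — the clause headed by 'photographed'.
— Jorge: subject of the clause headed by 'notified'; c-commands the reflexive but lies outside its binding domain — cannot bind it (Principle A).
— Leo: possessor inside the subject DP of the clause headed by 'photographed'; does not c-command the reflexive — cannot bind it (Principle A).
— Leo's neighbor: subject of the clause headed by 'photographed'; c-commands the reflexive within its binding domain — allowed (Principle A).
— Ryan: possessor inside the object DP of the clause headed by 'notified'; does not c-command the reflexive — cannot bind it (Principle A).

Leo's neighbor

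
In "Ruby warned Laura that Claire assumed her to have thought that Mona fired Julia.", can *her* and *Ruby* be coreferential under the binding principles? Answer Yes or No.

Yes

*Ruby* is an R-expression; Principle C requires it to be free (not bound by any c-commanding expression).
— her: subject of the clause headed by 'thought'; the pronoun does not c-command the R-expression — coreference allowed.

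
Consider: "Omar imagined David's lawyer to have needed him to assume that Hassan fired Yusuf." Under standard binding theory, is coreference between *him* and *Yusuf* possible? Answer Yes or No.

*Yusuf* is an R-expression; Principle C requires it to be free (not bound by any c-commanding expression).
— him: subject of the clause headed by 'assume'; the pronoun c-commands the R-expression — coreference blocked (Principle C).

No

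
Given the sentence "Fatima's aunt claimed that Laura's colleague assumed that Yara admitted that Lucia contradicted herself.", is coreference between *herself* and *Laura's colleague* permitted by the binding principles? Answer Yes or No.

No

*herself* is a reflexive; Principle A requires it to be bound within its binding domain — the clause headed by 'contradicted'.
— Laura's colleague: subject of the clause headed by 'assumed'; c-commands the reflexive but lies outside its binding domain — cannot bind it (Principle A).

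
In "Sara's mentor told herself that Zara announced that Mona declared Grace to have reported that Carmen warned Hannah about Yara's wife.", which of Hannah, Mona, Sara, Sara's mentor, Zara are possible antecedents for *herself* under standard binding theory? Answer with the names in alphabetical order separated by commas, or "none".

Sara's mentor

*herself* is a reflexive; Principle A requires it to be bound within its binding domain — the matrix clause.
— Hannah: object of the clause headed by 'warned'; does not c-command the reflexive — cannot bind it (Principle A).
— Mona: subject of the clause headed by 'declared'; does not c-command the reflexive — cannot bind it (Principle A).
— Sara: possessor inside the subject DP of the matrix clause; does not c-command the reflexive — cannot bind it (Principle A).
— Sara's mentor: subject of the matrix clause; c-commands the reflexive within its binding domain — allowed (Principle A).
— Zara: subject of the clause headed by 'announced'; does not c-command the reflexive — cannot bind it (Principle A).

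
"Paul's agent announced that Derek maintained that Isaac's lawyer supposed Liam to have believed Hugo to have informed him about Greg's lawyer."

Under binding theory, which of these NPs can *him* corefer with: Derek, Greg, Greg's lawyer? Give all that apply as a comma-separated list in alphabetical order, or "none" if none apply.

*him* is a pronoun; Principle B requires it to be free in its binding domain — the clause headed by 'informed'.
— Derek: subject of the clause headed by 'maintained'; c-commands the pronoun but lies outside its binding domain — allowed.
— Greg: possessor inside the second object DP of the clause headed by 'informed'; is c-commanded by the pronoun; coreference would bind this R-expression — blocked (Principle C).
— Greg's lawyer: second object of the clause headed by 'informed'; is c-commanded by the pronoun; coreference would bind this R-expression — blocked (Principle C).

Derek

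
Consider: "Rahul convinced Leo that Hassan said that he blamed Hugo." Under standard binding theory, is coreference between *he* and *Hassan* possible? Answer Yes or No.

Yes

*Hassan* is an R-expression; Principle C requires it to be free (not bound by any c-commanding expression).
— he: subject of the clause headed by 'blamed'; the pronoun does not c-command the R-expression — coreference allowed.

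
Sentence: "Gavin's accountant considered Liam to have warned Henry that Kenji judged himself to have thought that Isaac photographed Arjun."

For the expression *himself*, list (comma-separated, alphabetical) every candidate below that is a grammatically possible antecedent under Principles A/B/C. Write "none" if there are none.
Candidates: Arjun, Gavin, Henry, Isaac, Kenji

*himself* is a reflexive; Principle A requires it to be bound within its binding domain — the clause headed by 'judged'.
— Arjun: object of the clause headed by 'photographed'; does not c-command the reflexive — cannot bind it (Principle A).
— Gavin: possessor inside the subject DP of the matrix clause; does not c-command the reflexive — cannot bind it (Principle A).
— Henry: object of the clause headed by 'warned'; c-commands the reflexive but lies outside its binding domain — cannot bind it (Principle A).
— Isaac: subject of the clause headed by 'photographed'; does not c-command the reflexive — cannot bind it (Principle A).
— Kenji: subject of the clause headed by 'judged'; c-commands the reflexive within its binding domain — allowed (Principle A).

Kenji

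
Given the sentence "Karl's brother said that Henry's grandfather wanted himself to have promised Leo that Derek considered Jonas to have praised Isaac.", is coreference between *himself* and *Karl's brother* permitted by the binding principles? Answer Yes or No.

No

*himself* is a reflexive; Principle A requires it to be bound within its binding domain — the clause headed by 'wanted'.
— Karl's brother: subject of the matrix clause; c-commands the reflexive but lies outside its binding domain — cannot bind it (Principle A).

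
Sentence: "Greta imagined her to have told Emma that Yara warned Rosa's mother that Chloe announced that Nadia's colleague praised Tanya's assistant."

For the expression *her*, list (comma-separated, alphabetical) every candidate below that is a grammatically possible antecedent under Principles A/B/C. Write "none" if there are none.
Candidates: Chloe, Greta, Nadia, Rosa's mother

none

*her* is a pronoun; Principle B requires it to be free in its binding domain — the matrix clause.
— Chloe: subject of the clause headed by 'announced'; is c-commanded by the pronoun; coreference would bind this R-expression — blocked (Principle C).
— Greta: subject of the matrix clause; c-commands the pronoun within its binding domain — blocked (Principle B).
— Nadia: possessor inside the subject DP of the clause headed by 'praised'; is c-commanded by the pronoun; coreference would bind this R-expression — blocked (Principle C).
— Rosa's mother: object of the clause headed by 'warned'; is c-commanded by the pronoun; coreference would bind this R-expression — blocked (Principle C).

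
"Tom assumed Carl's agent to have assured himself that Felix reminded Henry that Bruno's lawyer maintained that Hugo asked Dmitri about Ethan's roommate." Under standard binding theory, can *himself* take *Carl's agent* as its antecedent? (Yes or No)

*himself* is a reflexive; Principle A requires it to be bound within its binding domain — the clause headed by 'assured'.
— Carl's agent: subject of the clause headed by 'assured'; c-commands the reflexive within its binding domain — allowed (Principle A).

Yes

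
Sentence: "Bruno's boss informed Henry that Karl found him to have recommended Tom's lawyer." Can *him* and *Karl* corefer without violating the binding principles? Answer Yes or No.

*Karl* is an R-expression; Principle C requires it to be free (not bound by any c-commanding expression).
— him: subject of the clause headed by 'recommended'; the R-expression locally c-commands the pronoun — coreference blocked (Principle B on the pronoun).

No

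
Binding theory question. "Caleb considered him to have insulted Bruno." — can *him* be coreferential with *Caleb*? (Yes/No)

No

*him* is a pronoun; Principle B requires it to be free in its binding domain — the matrix clause.
— Caleb: subject of the matrix clause; c-commands the pronoun within its binding domain — blocked (Principle B).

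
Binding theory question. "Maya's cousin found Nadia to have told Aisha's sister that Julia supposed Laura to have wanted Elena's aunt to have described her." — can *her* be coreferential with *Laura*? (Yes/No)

Yes

*her* is a pronoun; Principle B requires it to be free in its binding domain — the clause headed by 'described'.
— Laura: subject of the clause headed by 'wanted'; c-commands the pronoun but lies outside its binding domain — allowed.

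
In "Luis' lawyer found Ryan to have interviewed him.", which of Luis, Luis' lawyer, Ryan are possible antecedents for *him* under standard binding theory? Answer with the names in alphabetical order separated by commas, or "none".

*him* is a pronoun; Principle B requires it to be free in its binding domain — the clause headed by 'interviewed'.
— Luis: possessor inside the subject DP of the matrix clause; does not c-command the pronoun — Principle B does not apply; allowed.
— Luis' lawyer: subject of the matrix clause; c-commands the pronoun but lies outside its binding domain — allowed.
— Ryan: subject of the clause headed by 'interviewed'; c-commands the pronoun within its binding domain — blocked (Principle B).

Luis, Luis' lawyer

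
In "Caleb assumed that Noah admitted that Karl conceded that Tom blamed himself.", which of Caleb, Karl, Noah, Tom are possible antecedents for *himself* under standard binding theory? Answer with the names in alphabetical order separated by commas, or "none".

Tom

*himself* is a reflexive; Principle A requires it to be bound within its binding domain — the clause headed by 'blamed'.
— Caleb: subject of the matrix clause; c-commands the reflexive but lies outside its binding domain — cannot bind it (Principle A).
— Karl: subject of the clause headed by 'conceded'; c-commands the reflexive but lies outside its binding domain — cannot bind it (Principle A).
— Noah: subject of the clause headed by 'admitted'; c-commands the reflexive but lies outside its binding domain — cannot bind it (Principle A).
— Tom: subject of the clause headed by 'blamed'; c-commands the reflexive within its binding domain — allowed (Principle A).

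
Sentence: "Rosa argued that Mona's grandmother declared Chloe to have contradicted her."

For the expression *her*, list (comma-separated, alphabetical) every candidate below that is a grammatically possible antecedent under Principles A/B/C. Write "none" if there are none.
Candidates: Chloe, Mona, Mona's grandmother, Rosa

Mona, Mona's grandmother, Rosa

*her* is a pronoun; Principle B requires it to be free in its binding domain — the clause headed by 'contradicted'.
— Chloe: subject of the clause headed by 'contradicted'; c-commands the pronoun within its binding domain — blocked (Principle B).
— Mona: possessor inside the subject DP of the clause headed by 'declared'; does not c-command the pronoun — Principle B does not apply; allowed.
— Mona's grandmother: subject of the clause headed by 'declared'; c-commands the pronoun but lies outside its binding domain — allowed.
— Rosa: subject of the matrix clause; c-commands the pronoun but lies outside its binding domain — allowed.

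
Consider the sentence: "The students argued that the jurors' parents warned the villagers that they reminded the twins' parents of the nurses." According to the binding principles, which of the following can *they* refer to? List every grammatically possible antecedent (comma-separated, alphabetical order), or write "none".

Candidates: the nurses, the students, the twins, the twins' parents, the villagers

the students, the villagers

*they* is a pronoun; Principle B requires it to be free in its binding domain — the clause headed by 'reminded'.
— the nurses: second object of the clause headed by 'reminded'; is c-commanded by the pronoun; coreference would bind this R-expression — blocked (Principle C).
— the students: subject of the matrix clause; c-commands the pronoun but lies outside its binding domain — allowed.
— the twins: possessor inside the object DP of the clause headed by 'reminded'; is c-commanded by the pronoun; coreference would bind this R-expression — blocked (Principle C).
— the twins' parents: object of the clause headed by 'reminded'; is c-commanded by the pronoun; coreference would bind this R-expression — blocked (Principle C).
— the villagers: object of the clause headed by 'warned'; c-commands the pronoun but lies outside its binding domain — allowed.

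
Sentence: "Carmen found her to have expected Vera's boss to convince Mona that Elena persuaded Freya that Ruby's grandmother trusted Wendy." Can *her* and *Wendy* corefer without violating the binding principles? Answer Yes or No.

No

*Wendy* is an R-expression; Principle C requires it to be free (not bound by any c-commanding expression).
— her: subject of the clause headed by 'expected'; the pronoun c-commands the R-expression — coreference blocked (Principle C).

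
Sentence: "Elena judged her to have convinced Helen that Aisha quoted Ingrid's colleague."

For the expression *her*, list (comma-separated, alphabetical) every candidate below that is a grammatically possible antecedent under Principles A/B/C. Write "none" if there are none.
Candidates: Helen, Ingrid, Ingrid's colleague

none

*her* is a pronoun; Principle B requires it to be free in its binding domain — the matrix clause.
— Helen: object of the clause headed by 'convinced'; is c-commanded by the pronoun; coreference would bind this R-expression — blocked (Principle C).
— Ingrid: possessor inside the object DP of the clause headed by 'quoted'; is c-commanded by the pronoun; coreference would bind this R-expression — blocked (Principle C).
— Ingrid's colleague: object of the clause headed by 'quoted'; is c-commanded by the pronoun; coreference would bind this R-expression — blocked (Principle C).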